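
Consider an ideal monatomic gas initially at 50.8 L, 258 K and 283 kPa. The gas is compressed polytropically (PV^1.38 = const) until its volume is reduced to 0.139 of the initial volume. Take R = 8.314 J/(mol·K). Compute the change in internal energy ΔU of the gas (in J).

n = P₁V₁/(RT₁) = 283×50.8/(8.314×258) = 6.70 mol.
Polytropic n=1.38: T₂ = T₁(V₁/V₂)^(n−1) = 258×(7.19)^0.38 = 546 K; P₂ = P₁(V₁/V₂)^n = 4310 kPa.
For an ideal gas ΔU = nCvΔT with Cv = (3/2)R = 12.5 J/(mol·K).
ΔU = 6.70×12.5×(546−258) = 24100 J.

24100 J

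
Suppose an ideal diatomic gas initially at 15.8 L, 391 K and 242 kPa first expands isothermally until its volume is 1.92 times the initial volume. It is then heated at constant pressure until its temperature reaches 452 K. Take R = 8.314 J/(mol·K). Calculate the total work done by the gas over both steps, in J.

n = P₁V₁/(RT₁) = 242×15.8/(8.314×391) = 1.18 mol.
Step 1 — Isothermal: T stays 391 K; PV = const ⇒ V₂ = 30.3 L, P₂ = 126 kPa.
ΔU = 0 (ideal gas, T constant).
W = nRT ln(V₂/V₁) = 1.18×8.314×391×ln(1.92) = 2490 J.
Q = ΔU + W = 2490 J.
State after step 1: P = 126 kPa, V = 30.3 L, T = 391 K.
Step 2 — Isobaric: P stays 126 kPa; V/T = const ⇒ T₂ = 452 K, V₂ = 35.1 L.
W = PΔV = 126×(35.1−30.3) kPa·L = 597 J.
ΔU = nCvΔT = 1.18×20.8×(452−391) = 1490 J.
Q = ΔU + W = nCpΔT = 2090 J.
Net over both steps: W = 3090 J, Q = 4580 J, ΔU = 1490 J.

3090 J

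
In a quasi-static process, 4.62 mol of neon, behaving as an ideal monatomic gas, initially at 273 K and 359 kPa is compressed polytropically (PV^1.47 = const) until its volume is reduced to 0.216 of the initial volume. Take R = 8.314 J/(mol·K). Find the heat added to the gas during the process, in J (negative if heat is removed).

-6940 J

V₁ = nRT₁/P₁ = 4.62×8.314×273/359 = 29.2 L.
Polytropic n=1.47: T₂ = T₁(V₁/V₂)^(n−1) = 273×(4.63)^0.47 = 561 K; P₂ = P₁(V₁/V₂)^n = 3420 kPa.
W = (P₁V₁−P₂V₂)/(n−1) = (359×29.2−3420×6.31)/0.47 = -23500 J.
ΔU = nCvΔT = 4.62×12.5×(561−273) = 16600 J.
Q = ΔU + W = -6940 J.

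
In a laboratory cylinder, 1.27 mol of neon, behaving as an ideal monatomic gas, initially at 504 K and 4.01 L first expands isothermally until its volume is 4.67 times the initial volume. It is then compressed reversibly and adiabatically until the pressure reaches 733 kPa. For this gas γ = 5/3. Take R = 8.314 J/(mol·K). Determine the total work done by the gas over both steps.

4520 J

P₁ = nRT₁/V₁ = 1.27×8.314×504/4.01 = 1330 kPa.
Step 1 — Isothermal: T stays 504 K; PV = const ⇒ V₂ = 18.7 L, P₂ = 284 kPa.
ΔU = 0 (ideal gas, T constant).
W = nRT ln(V₂/V₁) = 1.27×8.314×504×ln(4.67) = 8200 J.
Q = ΔU + W = 8200 J.
State after step 1: P = 284 kPa, V = 18.7 L, T = 504 K.
Step 2 — Adiabatic: T₂/T₁ = (P₂/P₁)^((γ−1)/γ) ⇒ T₂ = 504×(2.58)^0.400 = 736 K; V₂ = 10.6 L.
ΔU = nCvΔT = 1.27×12.5×(736−504) = 3680 J.
Q = 0 for an adiabatic process, so W = −ΔU = -3680 J.
Net over both steps: W = 4520 J, Q = 8200 J, ΔU = 3680 J.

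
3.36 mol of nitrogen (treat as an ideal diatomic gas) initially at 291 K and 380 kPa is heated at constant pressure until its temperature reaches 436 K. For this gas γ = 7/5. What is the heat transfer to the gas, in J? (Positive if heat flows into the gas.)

14200 J

V₁ = nRT₁/P₁ = 3.36×8.314×291/380 = 21.4 L.
Isobaric: P stays 380 kPa; V/T = const ⇒ T₂ = 436 K, V₂ = 32.1 L.
W = PΔV = 380×(32.1−21.4) kPa·L = 4050 J.
ΔU = nCvΔT = 3.36×20.8×(436−291) = 10100 J.
Q = ΔU + W = nCpΔT = 14200 J.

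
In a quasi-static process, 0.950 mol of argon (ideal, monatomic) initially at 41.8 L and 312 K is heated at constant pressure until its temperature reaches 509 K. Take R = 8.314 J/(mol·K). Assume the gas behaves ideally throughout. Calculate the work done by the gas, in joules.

P₁ = nRT₁/V₁ = 0.950×8.314×312/41.8 = 59.0 kPa.
Isobaric: P stays 59.0 kPa; V/T = const ⇒ T₂ = 509 K, V₂ = 68.2 L.
W = PΔV = 59.0×(68.2−41.8) kPa·L = 1560 J.

1560 J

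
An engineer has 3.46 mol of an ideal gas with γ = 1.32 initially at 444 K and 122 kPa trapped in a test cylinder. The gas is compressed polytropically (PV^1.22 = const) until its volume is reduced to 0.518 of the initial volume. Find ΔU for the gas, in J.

V₁ = nRT₁/P₁ = 3.46×8.314×444/122 = 105 L.
Polytropic n=1.22: T₂ = T₁(V₁/V₂)^(n−1) = 444×(1.93)^0.22 = 513 K; P₂ = P₁(V₁/V₂)^n = 272 kPa.
For an ideal gas ΔU = nCvΔT with Cv = R/(γ−1) = 26.0 J/(mol·K).
ΔU = 3.46×26.0×(513−444) = 6210 J.

6210 J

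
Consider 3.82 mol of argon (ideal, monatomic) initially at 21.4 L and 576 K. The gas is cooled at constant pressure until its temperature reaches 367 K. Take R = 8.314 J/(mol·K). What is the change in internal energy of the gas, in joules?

-9960 J

P₁ = nRT₁/V₁ = 3.82×8.314×576/21.4 = 855 kPa.
Isobaric: P stays 855 kPa; V/T = const ⇒ T₂ = 367 K, V₂ = 13.6 L.
For an ideal gas ΔU = nCvΔT with Cv = (3/2)R = 12.5 J/(mol·K).
ΔU = 3.82×12.5×(367−576) = -9960 J.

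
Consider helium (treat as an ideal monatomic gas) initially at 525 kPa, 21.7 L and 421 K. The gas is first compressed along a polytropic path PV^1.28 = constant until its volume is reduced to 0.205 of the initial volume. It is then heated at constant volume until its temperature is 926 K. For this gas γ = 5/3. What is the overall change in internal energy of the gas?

n = P₁V₁/(RT₁) = 525×21.7/(8.314×421) = 3.25 mol.
Step 1 — Polytropic n=1.28: T₂ = T₁(V₁/V₂)^(n−1) = 421×(4.88)^0.28 = 656 K; P₂ = P₁(V₁/V₂)^n = 3990 kPa.
W = (P₁V₁−P₂V₂)/(n−1) = (525×21.7−3990×4.45)/0.28 = -22700 J.
ΔU = nCvΔT = 3.25×12.5×(656−421) = 9540 J.
Q = ΔU + W = -13200 J.
State after step 1: P = 3990 kPa, V = 4.45 L, T = 656 K.
Step 2 — Isochoric: V stays 4.45 L; P/T = const ⇒ T₂ = 926 K, P₂ = 5630 kPa.
W = 0 (no volume change).
ΔU = nCvΔT = 3.25×12.5×(926−656) = 11000 J.
Q = ΔU = 11000 J.
Net over both steps: W = -22700 J, Q = -2230 J, ΔU = 20500 J.

20500 J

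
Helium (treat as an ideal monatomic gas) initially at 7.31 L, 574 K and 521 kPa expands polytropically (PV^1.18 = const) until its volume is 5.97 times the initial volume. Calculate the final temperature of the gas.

Polytropic n=1.18: T₂ = T₁(V₁/V₂)^(n−1) = 574×(0.168)^0.18 = 416 K; P₂ = P₁(V₁/V₂)^n = 63.3 kPa.

416 K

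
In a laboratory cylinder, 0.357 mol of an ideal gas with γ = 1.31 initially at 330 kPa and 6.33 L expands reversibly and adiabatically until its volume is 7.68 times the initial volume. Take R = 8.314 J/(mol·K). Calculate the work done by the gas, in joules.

3160 J

T₁ = P₁V₁/(nR) = 330×6.33/(0.357×8.314) = 704 K.
Adiabatic: TV^(γ−1) = const ⇒ T₂ = 704×(0.130)^0.310 = 374 K; PV^γ = const ⇒ P₂ = 22.8 kPa.
ΔU = nCvΔT = 0.357×26.8×(374−704) = -3160 J.
Q = 0 for an adiabatic process, so W = −ΔU = 3160 J.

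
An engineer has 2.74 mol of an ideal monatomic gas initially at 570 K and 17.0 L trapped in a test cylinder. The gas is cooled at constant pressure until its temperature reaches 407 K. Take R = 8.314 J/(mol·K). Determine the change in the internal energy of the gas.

-5570 J

P₁ = nRT₁/V₁ = 2.74×8.314×570/17.0 = 764 kPa.
Isobaric: P stays 764 kPa; V/T = const ⇒ T₂ = 407 K, V₂ = 12.1 L.
For an ideal gas ΔU = nCvΔT with Cv = (3/2)R = 12.5 J/(mol·K).
ΔU = 2.74×12.5×(407−570) = -5570 J.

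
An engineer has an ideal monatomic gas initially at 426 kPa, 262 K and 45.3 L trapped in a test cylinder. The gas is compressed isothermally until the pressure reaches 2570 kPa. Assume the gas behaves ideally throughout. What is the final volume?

7.51 L

Isothermal: T stays 262 K; PV = const ⇒ V₂ = 7.51 L, P₂ = 2570 kPa.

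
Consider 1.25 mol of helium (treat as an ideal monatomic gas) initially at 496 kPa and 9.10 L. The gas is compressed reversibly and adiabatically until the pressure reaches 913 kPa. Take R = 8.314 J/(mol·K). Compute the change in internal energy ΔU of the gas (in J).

1870 J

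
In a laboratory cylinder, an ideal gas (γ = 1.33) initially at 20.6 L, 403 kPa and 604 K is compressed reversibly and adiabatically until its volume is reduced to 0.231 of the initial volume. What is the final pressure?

Adiabatic: TV^(γ−1) = const ⇒ T₂ = 604×(4.33)^0.330 = 980 K; PV^γ = const ⇒ P₂ = 2830 kPa.

2830 kPa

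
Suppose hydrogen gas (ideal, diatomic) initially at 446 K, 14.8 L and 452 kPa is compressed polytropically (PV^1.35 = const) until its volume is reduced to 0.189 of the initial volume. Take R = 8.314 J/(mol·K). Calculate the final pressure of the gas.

Polytropic n=1.35: T₂ = T₁(V₁/V₂)^(n−1) = 446×(5.29)^0.35 = 799 K; P₂ = P₁(V₁/V₂)^n = 4280 kPa.

4280 kPa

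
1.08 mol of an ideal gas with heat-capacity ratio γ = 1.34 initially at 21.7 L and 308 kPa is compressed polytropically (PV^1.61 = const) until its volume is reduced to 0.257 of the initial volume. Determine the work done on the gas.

14100 J

T₁ = P₁V₁/(nR) = 308×21.7/(1.08×8.314) = 744 K.
Polytropic n=1.61: T₂ = T₁(V₁/V₂)^(n−1) = 744×(3.89)^0.61 = 1700 K; P₂ = P₁(V₁/V₂)^n = 2750 kPa.
W = (P₁V₁−P₂V₂)/(n−1) = (308×21.7−2750×5.58)/0.61 = -14100 J.
Work done on the gas = −W_by = 14100 J.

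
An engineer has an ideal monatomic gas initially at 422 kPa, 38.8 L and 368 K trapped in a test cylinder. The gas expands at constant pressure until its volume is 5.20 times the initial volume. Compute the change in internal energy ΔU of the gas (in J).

103000 J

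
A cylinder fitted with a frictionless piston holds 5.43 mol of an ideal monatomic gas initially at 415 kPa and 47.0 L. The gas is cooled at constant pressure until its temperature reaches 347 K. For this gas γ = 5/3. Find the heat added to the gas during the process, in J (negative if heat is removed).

-9600 J

T₁ = P₁V₁/(nR) = 415×47.0/(5.43×8.314) = 432 K.
Isobaric: P stays 415 kPa; V/T = const ⇒ T₂ = 347 K, V₂ = 37.7 L.
W = PΔV = 415×(37.7−47.0) kPa·L = -3840 J.
ΔU = nCvΔT = 5.43×12.5×(347−432) = -5760 J.
Q = ΔU + W = nCpΔT = -9600 J.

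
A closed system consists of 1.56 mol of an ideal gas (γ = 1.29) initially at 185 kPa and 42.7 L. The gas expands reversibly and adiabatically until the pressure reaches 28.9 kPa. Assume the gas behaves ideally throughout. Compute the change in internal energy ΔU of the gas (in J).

-9290 J

T₁ = P₁V₁/(nR) = 185×42.7/(1.56×8.314) = 609 K.
Adiabatic: T₂/T₁ = (P₂/P₁)^((γ−1)/γ) ⇒ T₂ = 609×(0.156)^0.225 = 401 K; V₂ = 180 L.
For an ideal gas ΔU = nCvΔT with Cv = R/(γ−1) = 28.7 J/(mol·K).
ΔU = 1.56×28.7×(401−609) = -9290 J.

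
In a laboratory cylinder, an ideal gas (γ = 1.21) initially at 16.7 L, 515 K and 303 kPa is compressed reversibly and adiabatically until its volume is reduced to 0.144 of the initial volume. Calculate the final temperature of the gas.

Adiabatic: TV^(γ−1) = const ⇒ T₂ = 515×(6.94)^0.210 = 774 K; PV^γ = const ⇒ P₂ = 3160 kPa.

774 K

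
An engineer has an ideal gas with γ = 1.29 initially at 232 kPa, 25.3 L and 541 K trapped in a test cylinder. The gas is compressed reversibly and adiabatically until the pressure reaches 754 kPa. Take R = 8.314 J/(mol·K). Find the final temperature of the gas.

705 K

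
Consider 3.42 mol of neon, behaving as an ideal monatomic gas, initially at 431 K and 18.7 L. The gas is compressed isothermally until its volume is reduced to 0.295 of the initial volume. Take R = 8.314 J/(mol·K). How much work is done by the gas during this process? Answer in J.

P₁ = nRT₁/V₁ = 3.42×8.314×431/18.7 = 655 kPa.
Isothermal: T stays 431 K; PV = const ⇒ V₂ = 5.52 L, P₂ = 2220 kPa.
W = nRT ln(V₂/V₁) = 3.42×8.314×431×ln(0.295) = -15000 J.

-15000 J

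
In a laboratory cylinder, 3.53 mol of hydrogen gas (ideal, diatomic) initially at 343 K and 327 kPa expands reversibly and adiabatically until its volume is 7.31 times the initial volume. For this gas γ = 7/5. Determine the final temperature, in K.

V₁ = nRT₁/P₁ = 3.53×8.314×343/327 = 30.8 L.
Adiabatic: TV^(γ−1) = const ⇒ T₂ = 343×(0.137)^0.400 = 155 K; PV^γ = const ⇒ P₂ = 20.2 kPa.

155 K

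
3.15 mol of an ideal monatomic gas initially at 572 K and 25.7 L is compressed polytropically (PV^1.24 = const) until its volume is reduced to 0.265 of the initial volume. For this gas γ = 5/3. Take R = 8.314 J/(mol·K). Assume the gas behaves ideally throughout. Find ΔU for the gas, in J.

P₁ = nRT₁/V₁ = 3.15×8.314×572/25.7 = 583 kPa.
Polytropic n=1.24: T₂ = T₁(V₁/V₂)^(n−1) = 572×(3.77)^0.24 = 787 K; P₂ = P₁(V₁/V₂)^n = 3030 kPa.
For an ideal gas ΔU = nCvΔT with Cv = (3/2)R = 12.5 J/(mol·K).
ΔU = 3.15×12.5×(787−572) = 8430 J.

8430 J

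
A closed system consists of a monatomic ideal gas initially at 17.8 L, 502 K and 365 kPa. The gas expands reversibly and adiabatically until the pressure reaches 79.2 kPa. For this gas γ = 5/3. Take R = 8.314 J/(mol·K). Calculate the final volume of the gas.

Adiabatic: T₂/T₁ = (P₂/P₁)^((γ−1)/γ) ⇒ T₂ = 502×(0.217)^0.400 = 272 K; V₂ = 44.5 L.

44.5 L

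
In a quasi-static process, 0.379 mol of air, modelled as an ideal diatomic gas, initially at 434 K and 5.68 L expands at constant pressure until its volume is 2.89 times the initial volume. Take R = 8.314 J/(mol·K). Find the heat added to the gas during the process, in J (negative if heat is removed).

9050 J

P₁ = nRT₁/V₁ = 0.379×8.314×434/5.68 = 241 kPa.
Isobaric: P stays 241 kPa; V/T = const ⇒ T₂ = 1250 K, V₂ = 16.4 L.
W = PΔV = 241×(16.4−5.68) kPa·L = 2580 J.
ΔU = nCvΔT = 0.379×20.8×(1250−434) = 6460 J.
Q = ΔU + W = nCpΔT = 9050 J.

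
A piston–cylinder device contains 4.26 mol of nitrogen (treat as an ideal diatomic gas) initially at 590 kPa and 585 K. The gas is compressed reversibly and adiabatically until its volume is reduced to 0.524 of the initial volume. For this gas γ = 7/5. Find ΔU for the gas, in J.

V₁ = nRT₁/P₁ = 4.26×8.314×585/590 = 35.1 L.
Adiabatic: TV^(γ−1) = const ⇒ T₂ = 585×(1.91)^0.400 = 758 K; PV^γ = const ⇒ P₂ = 1460 kPa.
For an ideal gas ΔU = nCvΔT with Cv = (5/2)R = 20.8 J/(mol·K).
ΔU = 4.26×20.8×(758−585) = 15300 J.

15300 J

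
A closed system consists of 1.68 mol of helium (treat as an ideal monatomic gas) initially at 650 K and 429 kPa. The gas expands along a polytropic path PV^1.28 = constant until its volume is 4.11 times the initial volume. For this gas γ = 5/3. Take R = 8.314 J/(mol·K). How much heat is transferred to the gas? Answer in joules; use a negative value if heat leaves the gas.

V₁ = nRT₁/P₁ = 1.68×8.314×650/429 = 21.2 L.
Polytropic n=1.28: T₂ = T₁(V₁/V₂)^(n−1) = 650×(0.243)^0.28 = 438 K; P₂ = P₁(V₁/V₂)^n = 70.3 kPa.
W = (P₁V₁−P₂V₂)/(n−1) = (429×21.2−70.3×87.0)/0.28 = 10600 J.
ΔU = nCvΔT = 1.68×12.5×(438−650) = -4450 J.
Q = ΔU + W = 6150 J.

6150 J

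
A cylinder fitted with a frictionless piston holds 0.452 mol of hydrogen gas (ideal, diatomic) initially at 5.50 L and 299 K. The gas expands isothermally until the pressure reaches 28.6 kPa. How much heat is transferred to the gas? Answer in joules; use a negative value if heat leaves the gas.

2210 J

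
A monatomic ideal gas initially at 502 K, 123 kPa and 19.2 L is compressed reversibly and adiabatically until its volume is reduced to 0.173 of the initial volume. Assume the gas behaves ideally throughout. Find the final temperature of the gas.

1620 K

Adiabatic: TV^(γ−1) = const ⇒ T₂ = 502×(5.78)^0.667 = 1620 K; PV^γ = const ⇒ P₂ = 2290 kPa.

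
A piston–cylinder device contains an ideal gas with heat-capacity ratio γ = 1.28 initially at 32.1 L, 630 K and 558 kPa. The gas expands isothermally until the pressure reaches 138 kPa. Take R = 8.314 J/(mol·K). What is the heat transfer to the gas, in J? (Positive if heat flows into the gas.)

25000 J

n = P₁V₁/(RT₁) = 558×32.1/(8.314×630) = 3.42 mol.
Isothermal: T stays 630 K; PV = const ⇒ V₂ = 130 L, P₂ = 138 kPa.
ΔU = 0 (ideal gas, T constant).
W = nRT ln(V₂/V₁) = 3.42×8.314×630×ln(4.04) = 25000 J.
Q = ΔU + W = 25000 J.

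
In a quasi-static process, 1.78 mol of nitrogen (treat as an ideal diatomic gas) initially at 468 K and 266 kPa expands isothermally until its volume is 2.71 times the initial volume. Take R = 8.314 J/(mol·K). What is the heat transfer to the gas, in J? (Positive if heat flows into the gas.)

6900 J

V₁ = nRT₁/P₁ = 1.78×8.314×468/266 = 26.0 L.
Isothermal: T stays 468 K; PV = const ⇒ V₂ = 70.6 L, P₂ = 98.2 kPa.
ΔU = 0 (ideal gas, T constant).
W = nRT ln(V₂/V₁) = 1.78×8.314×468×ln(2.71) = 6900 J.
Q = ΔU + W = 6900 J.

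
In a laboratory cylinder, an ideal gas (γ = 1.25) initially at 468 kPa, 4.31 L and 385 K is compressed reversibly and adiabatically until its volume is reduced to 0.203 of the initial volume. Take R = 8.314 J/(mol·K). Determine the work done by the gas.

n = P₁V₁/(RT₁) = 468×4.31/(8.314×385) = 0.630 mol.
Adiabatic: TV^(γ−1) = const ⇒ T₂ = 385×(4.93)^0.250 = 574 K; PV^γ = const ⇒ P₂ = 3430 kPa.
ΔU = nCvΔT = 0.630×33.3×(574−385) = 3950 J.
Q = 0 for an adiabatic process, so W = −ΔU = -3950 J.

-3950 J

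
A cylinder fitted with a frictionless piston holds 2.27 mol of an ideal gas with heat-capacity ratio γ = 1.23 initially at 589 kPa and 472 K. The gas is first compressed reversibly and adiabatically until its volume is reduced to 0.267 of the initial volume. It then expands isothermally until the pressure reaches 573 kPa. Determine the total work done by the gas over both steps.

6190 J

V₁ = nRT₁/P₁ = 2.27×8.314×472/589 = 15.1 L.
Step 1 — Adiabatic: TV^(γ−1) = const ⇒ T₂ = 472×(3.75)^0.230 = 640 K; PV^γ = const ⇒ P₂ = 2990 kPa.
ΔU = nCvΔT = 2.27×36.1×(640−472) = 13700 J.
Q = 0 for an adiabatic process, so W = −ΔU = -13700 J.
State after step 1: P = 2990 kPa, V = 4.04 L, T = 640 K.
Step 2 — Isothermal: T stays 640 K; PV = const ⇒ V₂ = 21.1 L, P₂ = 573 kPa.
ΔU = 0 (ideal gas, T constant).
W = nRT ln(V₂/V₁) = 2.27×8.314×640×ln(5.22) = 19900 J.
Q = ΔU + W = 19900 J.
Net over both steps: W = 6190 J, Q = 19900 J, ΔU = 13700 J.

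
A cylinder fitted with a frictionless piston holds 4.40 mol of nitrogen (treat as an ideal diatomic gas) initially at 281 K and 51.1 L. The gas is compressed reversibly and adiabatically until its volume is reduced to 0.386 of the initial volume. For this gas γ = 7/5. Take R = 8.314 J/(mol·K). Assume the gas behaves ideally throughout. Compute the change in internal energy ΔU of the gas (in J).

11900 J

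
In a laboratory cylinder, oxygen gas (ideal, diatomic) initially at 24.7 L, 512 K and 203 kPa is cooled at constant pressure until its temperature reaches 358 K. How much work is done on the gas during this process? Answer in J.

n = P₁V₁/(RT₁) = 203×24.7/(8.314×512) = 1.18 mol.
Isobaric: P stays 203 kPa; V/T = const ⇒ T₂ = 358 K, V₂ = 17.3 L.
W = PΔV = 203×(17.3−24.7) kPa·L = -1510 J.
Work done on the gas = −W_by = 1510 J.

1510 J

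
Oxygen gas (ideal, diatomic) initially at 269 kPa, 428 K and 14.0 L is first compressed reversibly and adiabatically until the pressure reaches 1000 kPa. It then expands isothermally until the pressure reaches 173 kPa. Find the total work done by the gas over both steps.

5330 J

n = P₁V₁/(RT₁) = 269×14.0/(8.314×428) = 1.06 mol.
Step 1 — Adiabatic: T₂/T₁ = (P₂/P₁)^((γ−1)/γ) ⇒ T₂ = 428×(3.72)^0.286 = 623 K; V₂ = 5.48 L.
ΔU = nCvΔT = 1.06×20.8×(623−428) = 4290 J.
Q = 0 for an adiabatic process, so W = −ΔU = -4290 J.
State after step 1: P = 1000 kPa, V = 5.48 L, T = 623 K.
Step 2 — Isothermal: T stays 623 K; PV = const ⇒ V₂ = 31.7 L, P₂ = 173 kPa.
ΔU = 0 (ideal gas, T constant).
W = nRT ln(V₂/V₁) = 1.06×8.314×623×ln(5.78) = 9620 J.
Q = ΔU + W = 9620 J.
Net over both steps: W = 5330 J, Q = 9620 J, ΔU = 4290 J.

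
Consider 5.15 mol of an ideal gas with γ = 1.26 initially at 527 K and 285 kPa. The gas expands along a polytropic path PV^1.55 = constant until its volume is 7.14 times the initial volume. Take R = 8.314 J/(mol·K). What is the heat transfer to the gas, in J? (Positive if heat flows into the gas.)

-30200 J

V₁ = nRT₁/P₁ = 5.15×8.314×527/285 = 79.2 L.
Polytropic n=1.55: T₂ = T₁(V₁/V₂)^(n−1) = 527×(0.140)^0.55 = 179 K; P₂ = P₁(V₁/V₂)^n = 13.5 kPa.
W = (P₁V₁−P₂V₂)/(n−1) = (285×79.2−13.5×565)/0.55 = 27100 J.
ΔU = nCvΔT = 5.15×32.0×(179−527) = -57300 J.
Q = ΔU + W = -30200 J.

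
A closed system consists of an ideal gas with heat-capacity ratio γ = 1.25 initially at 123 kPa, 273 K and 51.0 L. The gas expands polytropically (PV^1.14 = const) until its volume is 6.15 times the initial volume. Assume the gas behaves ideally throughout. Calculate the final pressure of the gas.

15.5 kPa

Polytropic n=1.14: T₂ = T₁(V₁/V₂)^(n−1) = 273×(0.163)^0.14 = 212 K; P₂ = P₁(V₁/V₂)^n = 15.5 kPa.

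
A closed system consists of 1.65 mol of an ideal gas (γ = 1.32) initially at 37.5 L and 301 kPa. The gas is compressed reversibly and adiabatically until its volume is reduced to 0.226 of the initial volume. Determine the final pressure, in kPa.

2140 kPa

T₁ = P₁V₁/(nR) = 301×37.5/(1.65×8.314) = 823 K.
Adiabatic: TV^(γ−1) = const ⇒ T₂ = 823×(4.42)^0.320 = 1320 K; PV^γ = const ⇒ P₂ = 2140 kPa.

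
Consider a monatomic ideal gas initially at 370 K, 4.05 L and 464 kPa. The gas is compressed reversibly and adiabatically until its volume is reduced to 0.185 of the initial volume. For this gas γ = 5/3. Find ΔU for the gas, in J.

n = P₁V₁/(RT₁) = 464×4.05/(8.314×370) = 0.611 mol.
Adiabatic: TV^(γ−1) = const ⇒ T₂ = 370×(5.41)^0.667 = 1140 K; PV^γ = const ⇒ P₂ = 7720 kPa.
For an ideal gas ΔU = nCvΔT with Cv = (3/2)R = 12.5 J/(mol·K).
ΔU = 0.611×12.5×(1140−370) = 5860 J.

5860 J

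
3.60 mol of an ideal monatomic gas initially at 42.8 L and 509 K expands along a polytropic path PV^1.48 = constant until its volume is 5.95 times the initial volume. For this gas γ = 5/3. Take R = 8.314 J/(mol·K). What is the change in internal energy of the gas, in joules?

P₁ = nRT₁/V₁ = 3.60×8.314×509/42.8 = 356 kPa.
Polytropic n=1.48: T₂ = T₁(V₁/V₂)^(n−1) = 509×(0.168)^0.48 = 216 K; P₂ = P₁(V₁/V₂)^n = 25.4 kPa.
For an ideal gas ΔU = nCvΔT with Cv = (3/2)R = 12.5 J/(mol·K).
ΔU = 3.60×12.5×(216−509) = -13100 J.

-13100 J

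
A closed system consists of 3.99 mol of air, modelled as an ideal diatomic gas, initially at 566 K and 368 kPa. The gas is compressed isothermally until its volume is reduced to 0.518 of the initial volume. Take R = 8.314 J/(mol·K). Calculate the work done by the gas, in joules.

V₁ = nRT₁/P₁ = 3.99×8.314×566/368 = 51.0 L.
Isothermal: T stays 566 K; PV = const ⇒ V₂ = 26.4 L, P₂ = 710 kPa.
W = nRT ln(V₂/V₁) = 3.99×8.314×566×ln(0.518) = -12400 J.

-12400 J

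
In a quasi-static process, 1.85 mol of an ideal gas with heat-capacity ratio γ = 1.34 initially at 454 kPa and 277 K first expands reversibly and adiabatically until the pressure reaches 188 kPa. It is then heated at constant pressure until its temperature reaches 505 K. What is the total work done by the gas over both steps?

V₁ = nRT₁/P₁ = 1.85×8.314×277/454 = 9.38 L.
Step 1 — Adiabatic: T₂/T₁ = (P₂/P₁)^((γ−1)/γ) ⇒ T₂ = 277×(0.414)^0.254 = 221 K; V₂ = 18.1 L.
ΔU = nCvΔT = 1.85×24.5×(221−277) = -2510 J.
Q = 0 for an adiabatic process, so W = −ΔU = 2510 J.
State after step 1: P = 188 kPa, V = 18.1 L, T = 221 K.
Step 2 — Isobaric: P stays 188 kPa; V/T = const ⇒ T₂ = 505 K, V₂ = 41.3 L.
W = PΔV = 188×(41.3−18.1) kPa·L = 4360 J.
ΔU = nCvΔT = 1.85×24.5×(505−221) = 12800 J.
Q = ΔU + W = nCpΔT = 17200 J.
Net over both steps: W = 6870 J, Q = 17200 J, ΔU = 10300 J.

6870 J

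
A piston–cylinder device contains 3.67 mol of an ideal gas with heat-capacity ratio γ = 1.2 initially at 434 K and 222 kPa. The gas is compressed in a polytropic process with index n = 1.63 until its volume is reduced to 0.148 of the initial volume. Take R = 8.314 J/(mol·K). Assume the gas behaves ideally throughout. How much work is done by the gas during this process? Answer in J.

V₁ = nRT₁/P₁ = 3.67×8.314×434/222 = 59.7 L.
Polytropic n=1.63: T₂ = T₁(V₁/V₂)^(n−1) = 434×(6.76)^0.63 = 1450 K; P₂ = P₁(V₁/V₂)^n = 5000 kPa.
W = (P₁V₁−P₂V₂)/(n−1) = (222×59.7−5000×8.83)/0.63 = -49000 J.

-49000 J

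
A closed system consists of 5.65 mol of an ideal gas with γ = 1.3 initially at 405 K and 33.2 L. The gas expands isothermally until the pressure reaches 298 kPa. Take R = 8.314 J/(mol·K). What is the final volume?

63.8 L

P₁ = nRT₁/V₁ = 5.65×8.314×405/33.2 = 573 kPa.
Isothermal: T stays 405 K; PV = const ⇒ V₂ = 63.8 L, P₂ = 298 kPa.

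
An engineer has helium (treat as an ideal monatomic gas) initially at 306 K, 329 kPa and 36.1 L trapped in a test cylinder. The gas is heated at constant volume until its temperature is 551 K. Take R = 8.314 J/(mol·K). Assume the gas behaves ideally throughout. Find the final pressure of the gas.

Isochoric: V stays 36.1 L; P/T = const ⇒ T₂ = 551 K, P₂ = 592 kPa.

592 kPa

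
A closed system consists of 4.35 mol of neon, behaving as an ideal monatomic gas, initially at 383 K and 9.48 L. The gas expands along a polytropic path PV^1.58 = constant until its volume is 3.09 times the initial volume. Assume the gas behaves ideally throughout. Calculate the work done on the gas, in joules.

-11500 J

P₁ = nRT₁/V₁ = 4.35×8.314×383/9.48 = 1460 kPa.
Polytropic n=1.58: T₂ = T₁(V₁/V₂)^(n−1) = 383×(0.324)^0.58 = 199 K; P₂ = P₁(V₁/V₂)^n = 246 kPa.
W = (P₁V₁−P₂V₂)/(n−1) = (1460×9.48−246×29.3)/0.58 = 11500 J.
Work done on the gas = −W_by = -11500 J.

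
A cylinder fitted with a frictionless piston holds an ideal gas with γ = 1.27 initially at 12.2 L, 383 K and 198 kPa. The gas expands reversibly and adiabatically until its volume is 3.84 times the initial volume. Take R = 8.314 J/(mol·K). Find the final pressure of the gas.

35.9 kPa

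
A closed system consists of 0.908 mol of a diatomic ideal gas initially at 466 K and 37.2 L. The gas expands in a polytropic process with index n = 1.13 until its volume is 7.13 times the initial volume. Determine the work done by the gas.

6100 J

P₁ = nRT₁/V₁ = 0.908×8.314×466/37.2 = 94.6 kPa.
Polytropic n=1.13: T₂ = T₁(V₁/V₂)^(n−1) = 466×(0.140)^0.13 = 361 K; P₂ = P₁(V₁/V₂)^n = 10.3 kPa.
W = (P₁V₁−P₂V₂)/(n−1) = (94.6×37.2−10.3×265)/0.13 = 6100 J.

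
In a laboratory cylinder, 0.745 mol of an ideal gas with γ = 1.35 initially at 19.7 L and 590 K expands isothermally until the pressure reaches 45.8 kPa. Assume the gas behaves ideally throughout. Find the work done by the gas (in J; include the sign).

5110 J

P₁ = nRT₁/V₁ = 0.745×8.314×590/19.7 = 186 kPa.
Isothermal: T stays 590 K; PV = const ⇒ V₂ = 79.8 L, P₂ = 45.8 kPa.
W = nRT ln(V₂/V₁) = 0.745×8.314×590×ln(4.05) = 5110 J.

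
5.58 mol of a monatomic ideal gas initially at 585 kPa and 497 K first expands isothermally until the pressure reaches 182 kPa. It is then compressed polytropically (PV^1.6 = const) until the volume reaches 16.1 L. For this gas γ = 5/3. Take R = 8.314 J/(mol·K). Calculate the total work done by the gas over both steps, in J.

V₁ = nRT₁/P₁ = 5.58×8.314×497/585 = 39.4 L.
Step 1 — Isothermal: T stays 497 K; PV = const ⇒ V₂ = 127 L, P₂ = 182 kPa.
ΔU = 0 (ideal gas, T constant).
W = nRT ln(V₂/V₁) = 5.58×8.314×497×ln(3.21) = 26900 J.
Q = ΔU + W = 26900 J.
State after step 1: P = 182 kPa, V = 127 L, T = 497 K.
Step 2 — Polytropic n=1.6: T₂ = T₁(V₁/V₂)^(n−1) = 497×(7.87)^0.60 = 1710 K; P₂ = P₁(V₁/V₂)^n = 4940 kPa.
W = (P₁V₁−P₂V₂)/(n−1) = (182×127−4940×16.1)/0.60 = -94100 J.
ΔU = nCvΔT = 5.58×12.5×(1710−497) = 84700 J.
Q = ΔU + W = -9410 J.
Net over both steps: W = -67100 J, Q = 17500 J, ΔU = 84700 J.

-67100 J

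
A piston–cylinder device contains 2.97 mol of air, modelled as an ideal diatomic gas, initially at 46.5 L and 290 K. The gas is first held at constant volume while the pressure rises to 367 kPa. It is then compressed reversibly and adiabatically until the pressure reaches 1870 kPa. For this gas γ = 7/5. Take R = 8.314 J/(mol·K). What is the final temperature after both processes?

1100 K

P₁ = nRT₁/V₁ = 2.97×8.314×290/46.5 = 154 kPa.
Step 1 — Isochoric: V stays 46.5 L; P/T = const ⇒ T₂ = 691 K, P₂ = 367 kPa.
W = 0 (no volume change).
ΔU = nCvΔT = 2.97×20.8×(691−290) = 24800 J.
Q = ΔU = 24800 J.
State after step 1: P = 367 kPa, V = 46.5 L, T = 691 K.
Step 2 — Adiabatic: T₂/T₁ = (P₂/P₁)^((γ−1)/γ) ⇒ T₂ = 691×(5.10)^0.286 = 1100 K; V₂ = 14.5 L.
ΔU = nCvΔT = 2.97×20.8×(1100−691) = 25300 J.
Q = 0 for an adiabatic process, so W = −ΔU = -25300 J.
Net over both steps: W = -25300 J, Q = 24800 J, ΔU = 50000 J.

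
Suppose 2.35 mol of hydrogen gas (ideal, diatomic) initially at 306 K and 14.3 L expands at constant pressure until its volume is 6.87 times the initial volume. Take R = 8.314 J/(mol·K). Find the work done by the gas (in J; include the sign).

35100 J

P₁ = nRT₁/V₁ = 2.35×8.314×306/14.3 = 418 kPa.
Isobaric: P stays 418 kPa; V/T = const ⇒ T₂ = 2100 K, V₂ = 98.2 L.
W = PΔV = 418×(98.2−14.3) kPa·L = 35100 J.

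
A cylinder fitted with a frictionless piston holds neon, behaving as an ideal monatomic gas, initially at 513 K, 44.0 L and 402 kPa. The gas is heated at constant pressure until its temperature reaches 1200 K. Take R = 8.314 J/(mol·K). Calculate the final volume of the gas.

103 L

Isobaric: P stays 402 kPa; V/T = const ⇒ T₂ = 1200 K, V₂ = 103 L.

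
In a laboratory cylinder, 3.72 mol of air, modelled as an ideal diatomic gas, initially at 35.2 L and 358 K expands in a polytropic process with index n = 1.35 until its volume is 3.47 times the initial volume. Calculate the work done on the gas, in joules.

P₁ = nRT₁/V₁ = 3.72×8.314×358/35.2 = 315 kPa.
Polytropic n=1.35: T₂ = T₁(V₁/V₂)^(n−1) = 358×(0.288)^0.35 = 232 K; P₂ = P₁(V₁/V₂)^n = 58.6 kPa.
W = (P₁V₁−P₂V₂)/(n−1) = (315×35.2−58.6×122)/0.35 = 11200 J.
Work done on the gas = −W_by = -11200 J.

-11200 J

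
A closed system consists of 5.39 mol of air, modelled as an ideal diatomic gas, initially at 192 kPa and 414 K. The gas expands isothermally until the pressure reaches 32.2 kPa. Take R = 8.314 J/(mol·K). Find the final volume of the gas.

V₁ = nRT₁/P₁ = 5.39×8.314×414/192 = 96.6 L.
Isothermal: T stays 414 K; PV = const ⇒ V₂ = 576 L, P₂ = 32.2 kPa.

576 L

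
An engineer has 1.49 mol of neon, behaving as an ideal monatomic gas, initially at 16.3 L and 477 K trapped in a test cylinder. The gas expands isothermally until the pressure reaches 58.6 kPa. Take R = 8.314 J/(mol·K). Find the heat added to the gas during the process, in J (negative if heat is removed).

P₁ = nRT₁/V₁ = 1.49×8.314×477/16.3 = 363 kPa.
Isothermal: T stays 477 K; PV = const ⇒ V₂ = 101 L, P₂ = 58.6 kPa.
ΔU = 0 (ideal gas, T constant).
W = nRT ln(V₂/V₁) = 1.49×8.314×477×ln(6.19) = 10800 J.
Q = ΔU + W = 10800 J.

10800 J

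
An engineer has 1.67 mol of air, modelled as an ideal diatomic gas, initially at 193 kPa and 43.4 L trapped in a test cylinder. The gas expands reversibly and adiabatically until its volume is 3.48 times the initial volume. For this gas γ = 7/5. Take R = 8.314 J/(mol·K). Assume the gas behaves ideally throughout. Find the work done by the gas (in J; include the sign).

8220 J

T₁ = P₁V₁/(nR) = 193×43.4/(1.67×8.314) = 603 K.
Adiabatic: TV^(γ−1) = const ⇒ T₂ = 603×(0.287)^0.400 = 366 K; PV^γ = const ⇒ P₂ = 33.7 kPa.
ΔU = nCvΔT = 1.67×20.8×(366−603) = -8220 J.
Q = 0 for an adiabatic process, so W = −ΔU = 8220 J.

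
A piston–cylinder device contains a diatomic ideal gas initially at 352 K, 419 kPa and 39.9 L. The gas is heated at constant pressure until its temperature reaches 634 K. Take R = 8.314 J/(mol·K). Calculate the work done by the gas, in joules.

n = P₁V₁/(RT₁) = 419×39.9/(8.314×352) = 5.71 mol.
Isobaric: P stays 419 kPa; V/T = const ⇒ T₂ = 634 K, V₂ = 71.9 L.
W = PΔV = 419×(71.9−39.9) kPa·L = 13400 J.

13400 J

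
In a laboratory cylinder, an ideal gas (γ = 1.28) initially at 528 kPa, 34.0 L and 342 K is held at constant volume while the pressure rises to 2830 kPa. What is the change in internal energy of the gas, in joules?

280000 J

n = P₁V₁/(RT₁) = 528×34.0/(8.314×342) = 6.31 mol.
Isochoric: V stays 34.0 L; P/T = const ⇒ T₂ = 1830 K, P₂ = 2830 kPa.
For an ideal gas ΔU = nCvΔT with Cv = R/(γ−1) = 29.7 J/(mol·K).
ΔU = 6.31×29.7×(1830−342) = 280000 J.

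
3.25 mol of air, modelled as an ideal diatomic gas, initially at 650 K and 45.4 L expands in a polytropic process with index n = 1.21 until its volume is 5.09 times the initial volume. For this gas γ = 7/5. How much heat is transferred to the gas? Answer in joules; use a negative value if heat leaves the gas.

11500 J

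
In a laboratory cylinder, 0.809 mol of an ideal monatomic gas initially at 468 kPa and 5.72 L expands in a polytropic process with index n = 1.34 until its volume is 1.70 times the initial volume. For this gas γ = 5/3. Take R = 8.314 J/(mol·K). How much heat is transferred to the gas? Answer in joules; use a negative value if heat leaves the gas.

T₁ = P₁V₁/(nR) = 468×5.72/(0.809×8.314) = 398 K.
Polytropic n=1.34: T₂ = T₁(V₁/V₂)^(n−1) = 398×(0.588)^0.34 = 332 K; P₂ = P₁(V₁/V₂)^n = 230 kPa.
W = (P₁V₁−P₂V₂)/(n−1) = (468×5.72−230×9.72)/0.34 = 1300 J.
ΔU = nCvΔT = 0.809×12.5×(332−398) = -663 J.
Q = ΔU + W = 637 J.

637 J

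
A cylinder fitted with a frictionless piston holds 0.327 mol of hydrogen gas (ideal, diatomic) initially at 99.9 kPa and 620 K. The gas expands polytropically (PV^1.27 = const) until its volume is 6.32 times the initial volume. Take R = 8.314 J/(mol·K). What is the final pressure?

V₁ = nRT₁/P₁ = 0.327×8.314×620/99.9 = 16.9 L.
Polytropic n=1.27: T₂ = T₁(V₁/V₂)^(n−1) = 620×(0.158)^0.27 = 377 K; P₂ = P₁(V₁/V₂)^n = 9.61 kPa.

9.61 kPa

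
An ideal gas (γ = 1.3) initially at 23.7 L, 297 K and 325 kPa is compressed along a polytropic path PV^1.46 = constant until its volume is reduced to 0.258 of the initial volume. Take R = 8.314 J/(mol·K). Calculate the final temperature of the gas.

554 K

Polytropic n=1.46: T₂ = T₁(V₁/V₂)^(n−1) = 297×(3.88)^0.46 = 554 K; P₂ = P₁(V₁/V₂)^n = 2350 kPa.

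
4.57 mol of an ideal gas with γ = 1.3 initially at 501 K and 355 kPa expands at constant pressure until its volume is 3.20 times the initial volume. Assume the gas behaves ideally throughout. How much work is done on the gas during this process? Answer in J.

V₁ = nRT₁/P₁ = 4.57×8.314×501/355 = 53.6 L.
Isobaric: P stays 355 kPa; V/T = const ⇒ T₂ = 1600 K, V₂ = 172 L.
W = PΔV = 355×(172−53.6) kPa·L = 41900 J.
Work done on the gas = −W_by = -41900 J.

-41900 J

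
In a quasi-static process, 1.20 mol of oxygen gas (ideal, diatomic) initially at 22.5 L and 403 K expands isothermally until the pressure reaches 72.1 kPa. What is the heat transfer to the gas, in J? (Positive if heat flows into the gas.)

3650 J

P₁ = nRT₁/V₁ = 1.20×8.314×403/22.5 = 179 kPa.
Isothermal: T stays 403 K; PV = const ⇒ V₂ = 55.8 L, P₂ = 72.1 kPa.
ΔU = 0 (ideal gas, T constant).
W = nRT ln(V₂/V₁) = 1.20×8.314×403×ln(2.48) = 3650 J.
Q = ΔU + W = 3650 J.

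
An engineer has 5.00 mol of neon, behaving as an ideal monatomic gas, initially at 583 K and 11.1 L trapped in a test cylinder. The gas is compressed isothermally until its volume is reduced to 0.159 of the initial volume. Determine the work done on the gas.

P₁ = nRT₁/V₁ = 5.00×8.314×583/11.1 = 2180 kPa.
Isothermal: T stays 583 K; PV = const ⇒ V₂ = 1.76 L, P₂ = 13700 kPa.
W = nRT ln(V₂/V₁) = 5.00×8.314×583×ln(0.159) = -44600 J.
Work done on the gas = −W_by = 44600 J.

44600 J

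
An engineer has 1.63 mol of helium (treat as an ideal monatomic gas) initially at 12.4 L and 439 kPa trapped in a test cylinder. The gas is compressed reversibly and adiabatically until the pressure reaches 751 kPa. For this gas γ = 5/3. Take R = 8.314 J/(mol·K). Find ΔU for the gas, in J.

1960 J

T₁ = P₁V₁/(nR) = 439×12.4/(1.63×8.314) = 402 K.
Adiabatic: T₂/T₁ = (P₂/P₁)^((γ−1)/γ) ⇒ T₂ = 402×(1.71)^0.400 = 498 K; V₂ = 8.98 L.
For an ideal gas ΔU = nCvΔT with Cv = (3/2)R = 12.5 J/(mol·K).
ΔU = 1.63×12.5×(498−402) = 1960 J.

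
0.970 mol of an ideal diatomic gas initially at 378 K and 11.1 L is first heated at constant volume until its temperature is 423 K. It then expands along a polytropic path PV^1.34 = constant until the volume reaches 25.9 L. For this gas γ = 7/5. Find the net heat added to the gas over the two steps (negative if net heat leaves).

1280 J

P₁ = nRT₁/V₁ = 0.970×8.314×378/11.1 = 275 kPa.
Step 1 — Isochoric: V stays 11.1 L; P/T = const ⇒ T₂ = 423 K, P₂ = 307 kPa.
W = 0 (no volume change).
ΔU = nCvΔT = 0.970×20.8×(423−378) = 907 J.
Q = ΔU = 907 J.
State after step 1: P = 307 kPa, V = 11.1 L, T = 423 K.
Step 2 — Polytropic n=1.34: T₂ = T₁(V₁/V₂)^(n−1) = 423×(0.429)^0.34 = 317 K; P₂ = P₁(V₁/V₂)^n = 98.7 kPa.
W = (P₁V₁−P₂V₂)/(n−1) = (307×11.1−98.7×25.9)/0.34 = 2510 J.
ΔU = nCvΔT = 0.970×20.8×(317−423) = -2130 J.
Q = ΔU + W = 377 J.
Net over both steps: W = 2510 J, Q = 1280 J, ΔU = -1230 J.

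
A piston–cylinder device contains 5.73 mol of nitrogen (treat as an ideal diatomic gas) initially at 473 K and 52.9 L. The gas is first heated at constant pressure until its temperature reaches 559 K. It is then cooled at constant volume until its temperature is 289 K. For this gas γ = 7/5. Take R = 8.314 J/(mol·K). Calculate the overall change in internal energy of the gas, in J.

P₁ = nRT₁/V₁ = 5.73×8.314×473/52.9 = 426 kPa.
Step 1 — Isobaric: P stays 426 kPa; V/T = const ⇒ T₂ = 559 K, V₂ = 62.5 L.
W = PΔV = 426×(62.5−52.9) kPa·L = 4100 J.
ΔU = nCvΔT = 5.73×20.8×(559−473) = 10200 J.
Q = ΔU + W = nCpΔT = 14300 J.
State after step 1: P = 426 kPa, V = 62.5 L, T = 559 K.
Step 2 — Isochoric: V stays 62.5 L; P/T = const ⇒ T₂ = 289 K, P₂ = 220 kPa.
W = 0 (no volume change).
ΔU = nCvΔT = 5.73×20.8×(289−559) = -32200 J.
Q = ΔU = -32200 J.
Net over both steps: W = 4100 J, Q = -17800 J, ΔU = -21900 J.

-21900 J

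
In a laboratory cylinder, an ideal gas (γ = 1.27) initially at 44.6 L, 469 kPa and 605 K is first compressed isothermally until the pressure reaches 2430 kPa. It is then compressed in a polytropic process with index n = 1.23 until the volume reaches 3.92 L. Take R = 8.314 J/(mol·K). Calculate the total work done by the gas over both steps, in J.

-52400 J

n = P₁V₁/(RT₁) = 469×44.6/(8.314×605) = 4.16 mol.
Step 1 — Isothermal: T stays 605 K; PV = const ⇒ V₂ = 8.61 L, P₂ = 2430 kPa.
ΔU = 0 (ideal gas, T constant).
W = nRT ln(V₂/V₁) = 4.16×8.314×605×ln(0.193) = -34400 J.
Q = ΔU + W = -34400 J.
State after step 1: P = 2430 kPa, V = 8.61 L, T = 605 K.
Step 2 — Polytropic n=1.23: T₂ = T₁(V₁/V₂)^(n−1) = 605×(2.20)^0.23 = 725 K; P₂ = P₁(V₁/V₂)^n = 6390 kPa.
W = (P₁V₁−P₂V₂)/(n−1) = (2430×8.61−6390×3.92)/0.23 = -18000 J.
ΔU = nCvΔT = 4.16×30.8×(725−605) = 15400 J.
Q = ΔU + W = -2670 J.
Net over both steps: W = -52400 J, Q = -37100 J, ΔU = 15400 J.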